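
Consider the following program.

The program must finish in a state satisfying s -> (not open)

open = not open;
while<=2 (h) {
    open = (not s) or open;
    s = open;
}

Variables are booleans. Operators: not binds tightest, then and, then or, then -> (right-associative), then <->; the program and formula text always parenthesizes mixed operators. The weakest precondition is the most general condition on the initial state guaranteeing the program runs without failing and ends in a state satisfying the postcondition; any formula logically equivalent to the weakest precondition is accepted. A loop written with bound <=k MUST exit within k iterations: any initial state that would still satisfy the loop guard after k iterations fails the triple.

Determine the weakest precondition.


Working backward. After the program, s -> (not open) must hold.
Before the loop (bound <=2), unroll the exhaustion recursion (WP_0 = exit-now case; WP_j = one more guarded iteration, up to j = 2):
  WP_0: (not h) and (s -> (not open))
  WP_1: (h -> ((not h) and (((not s) or open) -> (not ((not s) or open))))) and ((not h) -> (s -> (not open)))
  WP_2: (h -> ((h -> ((not h) and (((not ((not s) or open)) or (not s) or open) -> (not ((not ((not s) or open)) or (not s) or open))))) and ((not h) -> (((not s) or open) -> (not ((not s) or open)))))) and ((not h) -> (s -> (not open)))
So before the loop: (h -> ((h -> ((not h) and (((not ((not s) or open)) or (not s) or open) -> (not ((not ((not s) or open)) or (not s) or open))))) and ((not h) -> (((not s) or open) -> (not ((not s) or open)))))) and ((not h) -> (s -> (not open)))
Before open := not open: (h -> ((h -> ((not h) and (((not ((not s) or (not open))) or (not s) or (not open)) -> (not ((not ((not s) or (not open))) or (not s) or (not open)))))) and ((not h) -> (((not s) or (not open)) -> (not ((not s) or (not open))))))) and ((not h) -> (s -> open))
Answer: WP = (h -> ((h -> ((not h) and (((not ((not s) or (not open))) or (not s) or (not open)) -> (not ((not ((not s) or (not open))) or (not s) or (not open)))))) and ((not h) -> (((not s) or (not open)) -> (not ((not s) or (not open))))))) and ((not h) -> (s -> open))


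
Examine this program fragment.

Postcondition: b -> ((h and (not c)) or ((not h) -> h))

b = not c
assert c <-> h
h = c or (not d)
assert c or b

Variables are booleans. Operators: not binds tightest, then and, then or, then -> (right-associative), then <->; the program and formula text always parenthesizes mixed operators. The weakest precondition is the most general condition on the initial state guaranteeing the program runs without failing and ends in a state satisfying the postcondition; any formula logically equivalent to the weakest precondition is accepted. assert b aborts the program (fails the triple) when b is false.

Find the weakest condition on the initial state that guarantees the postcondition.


Working backward. After the program, b -> ((h and (not c)) or ((not h) -> h)) must hold.
Before assert c or b: (c or b) and (b -> ((h and (not c)) or ((not h) -> h)))
Before h := c or (not d): (c or b) and (b -> (((c or (not d)) and (not c)) or ((not (c or (not d))) -> (c or (not d)))))
Before assert c <-> h: (c <-> h) and (c or b) and (b -> (((c or (not d)) and (not c)) or ((not (c or (not d))) -> (c or (not d)))))
Before b := not c: (c <-> h) and ((not c) -> (((c or (not d)) and (not c)) or ((not (c or (not d))) -> (c or (not d)))))
Answer: WP = (c <-> h) and ((not c) -> (((c or (not d)) and (not c)) or ((not (c or (not d))) -> (c or (not d)))))


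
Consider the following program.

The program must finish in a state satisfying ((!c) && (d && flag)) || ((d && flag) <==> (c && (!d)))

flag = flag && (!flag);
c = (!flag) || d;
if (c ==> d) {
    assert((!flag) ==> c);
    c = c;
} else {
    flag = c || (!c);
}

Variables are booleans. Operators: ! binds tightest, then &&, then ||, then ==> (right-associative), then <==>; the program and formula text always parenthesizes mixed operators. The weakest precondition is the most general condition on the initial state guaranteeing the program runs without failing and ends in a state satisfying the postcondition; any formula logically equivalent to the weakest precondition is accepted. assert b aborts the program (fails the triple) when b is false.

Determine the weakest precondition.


Working backward. After the program, the postcondition ((!c) && (d && flag)) || ((d && flag) <==> (c && (!d))) must hold; in canonical form it is ((!c) && d && flag) || ((d && flag) <==> (c && (!d))).
Then branch requires ((!flag) ==> c) && (((!c) && d && flag) || ((d && flag) <==> (c && (!d)))); else branch requires ((!c) && d) || (d <==> (c && (!d))).
Before the if: ((c ==> d) ==> (((!flag) ==> c) && (((!c) && d && flag) || ((d && flag) <==> (c && (!d)))))) && ((!(c ==> d)) ==> (((!c) && d) || (d <==> (c && (!d)))))
Before c := (!flag) || d: ((((!flag) || d) ==> d) ==> (((!flag) ==> ((!flag) || d)) && (((!((!flag) || d)) && d && flag) || ((d && flag) <==> (((!flag) || d) && (!d)))))) && ((!(((!flag) || d) ==> d)) ==> (((!((!flag) || d)) && d) || (d <==> (((!flag) || d) && (!d)))))
Before flag := flag && (!flag): (!d) ==> (d <==> (!d))
Answer: WP = (!d) ==> (d <==> (!d))


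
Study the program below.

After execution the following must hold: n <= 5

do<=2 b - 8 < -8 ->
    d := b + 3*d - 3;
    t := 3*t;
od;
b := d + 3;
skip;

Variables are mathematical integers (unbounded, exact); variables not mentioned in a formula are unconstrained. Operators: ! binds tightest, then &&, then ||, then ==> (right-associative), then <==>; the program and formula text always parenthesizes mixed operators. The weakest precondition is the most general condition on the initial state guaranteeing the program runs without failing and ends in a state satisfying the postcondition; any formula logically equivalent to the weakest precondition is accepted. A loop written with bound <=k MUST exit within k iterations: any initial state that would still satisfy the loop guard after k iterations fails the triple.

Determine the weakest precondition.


Working backward. After the program, n <= 5 must hold.
Before skip: n <= 5
Before b := d + 3: n <= 5
Before the loop (bound <=2), unroll the exhaustion recursion (WP_0 = exit-now case; WP_j = one more guarded iteration, up to j = 2):
  WP_0: (!(b < 0)) && n <= 5
  WP_1: (b < 0 ==> ((!(b < 0)) && n <= 5)) && ((!(b < 0)) ==> n <= 5)
  WP_2: (b < 0 ==> ((b < 0 ==> ((!(b < 0)) && n <= 5)) && ((!(b < 0)) ==> n <= 5))) && ((!(b < 0)) ==> n <= 5)
So before the loop: (b < 0 ==> ((b < 0 ==> ((!(b < 0)) && n <= 5)) && ((!(b < 0)) ==> n <= 5))) && ((!(b < 0)) ==> n <= 5)
Answer: WP = (b < 0 ==> ((b < 0 ==> ((!(b < 0)) && n <= 5)) && ((!(b < 0)) ==> n <= 5))) && ((!(b < 0)) ==> n <= 5)


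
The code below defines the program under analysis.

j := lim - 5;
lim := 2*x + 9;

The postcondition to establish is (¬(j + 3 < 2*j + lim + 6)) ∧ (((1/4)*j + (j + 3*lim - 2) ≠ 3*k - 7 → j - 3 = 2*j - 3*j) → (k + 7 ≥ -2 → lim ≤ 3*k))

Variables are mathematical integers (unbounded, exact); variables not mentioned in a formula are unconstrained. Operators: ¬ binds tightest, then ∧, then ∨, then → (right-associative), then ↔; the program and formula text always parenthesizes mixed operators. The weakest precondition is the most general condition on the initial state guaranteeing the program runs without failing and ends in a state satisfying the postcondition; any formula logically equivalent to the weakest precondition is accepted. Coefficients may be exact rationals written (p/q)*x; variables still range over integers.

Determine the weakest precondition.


Working backward. After the program, the postcondition (¬(j + 3 < 2*j + lim + 6)) ∧ (((1/4)*j + (j + 3*lim - 2) ≠ 3*k - 7 → j - 3 = 2*j - 3*j) → (k + 7 ≥ -2 → lim ≤ 3*k)) must hold; in canonical form it is (¬(j + lim > -3)) ∧ (((5/4)*j + 3*lim ≠ 3*k - 5 → 2*j = 3) → (k ≥ -9 → lim ≤ 3*k)).
Before lim := 2*x + 9: (¬(j + 2*x > -12)) ∧ (((5/4)*j + 6*x ≠ 3*k - 32 → 2*j = 3) → (k ≥ -9 → 2*x ≤ 3*k - 9))
Before j := lim - 5: (¬(lim + 2*x > -7)) ∧ (((5/4)*lim + 6*x ≠ 3*k - 103/4 → 2*lim = 13) → (k ≥ -9 → 2*x ≤ 3*k - 9))
Answer: WP = (¬(lim + 2*x > -7)) ∧ (((5/4)*lim + 6*x ≠ 3*k - 103/4 → 2*lim = 13) → (k ≥ -9 → 2*x ≤ 3*k - 9))


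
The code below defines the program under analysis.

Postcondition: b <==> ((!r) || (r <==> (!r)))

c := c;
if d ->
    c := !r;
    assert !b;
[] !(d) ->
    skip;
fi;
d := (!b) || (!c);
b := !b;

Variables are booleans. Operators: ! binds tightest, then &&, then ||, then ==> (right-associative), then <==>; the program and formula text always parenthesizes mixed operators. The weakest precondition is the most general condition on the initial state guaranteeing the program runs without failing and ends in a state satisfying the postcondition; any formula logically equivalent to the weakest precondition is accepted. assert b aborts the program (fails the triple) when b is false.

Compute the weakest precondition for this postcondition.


Working backward. After the program, b <==> ((!r) || (r <==> (!r))) must hold.
Before b := !b: (!b) <==> ((!r) || (r <==> (!r)))
Before d := (!b) || (!c): (!b) <==> ((!r) || (r <==> (!r)))
Then branch requires (!b) && ((!b) <==> ((!r) || (r <==> (!r)))); else branch requires (!b) <==> ((!r) || (r <==> (!r))).
Before the if: (d ==> ((!b) && ((!b) <==> ((!r) || (r <==> (!r)))))) && ((!d) ==> ((!b) <==> ((!r) || (r <==> (!r)))))
Before c := c: (d ==> ((!b) && ((!b) <==> ((!r) || (r <==> (!r)))))) && ((!d) ==> ((!b) <==> ((!r) || (r <==> (!r)))))
Answer: WP = (d ==> ((!b) && ((!b) <==> ((!r) || (r <==> (!r)))))) && ((!d) ==> ((!b) <==> ((!r) || (r <==> (!r)))))


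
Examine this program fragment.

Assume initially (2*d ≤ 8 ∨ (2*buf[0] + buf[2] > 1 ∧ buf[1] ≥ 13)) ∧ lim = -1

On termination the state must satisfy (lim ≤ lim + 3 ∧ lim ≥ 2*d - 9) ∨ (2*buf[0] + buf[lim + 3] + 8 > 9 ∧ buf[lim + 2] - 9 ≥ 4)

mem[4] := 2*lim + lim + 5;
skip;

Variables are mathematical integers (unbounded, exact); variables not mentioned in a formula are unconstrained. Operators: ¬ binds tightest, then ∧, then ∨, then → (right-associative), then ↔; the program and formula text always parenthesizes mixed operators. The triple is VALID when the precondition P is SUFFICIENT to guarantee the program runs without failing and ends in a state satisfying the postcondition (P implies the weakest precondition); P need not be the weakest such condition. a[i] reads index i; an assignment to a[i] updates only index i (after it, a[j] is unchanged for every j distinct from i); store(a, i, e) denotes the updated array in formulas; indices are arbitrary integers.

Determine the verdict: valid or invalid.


Working backward. After the program, the postcondition (lim ≤ lim + 3 ∧ lim ≥ 2*d - 9) ∨ (2*buf[0] + buf[lim + 3] + 8 > 9 ∧ buf[lim + 2] - 9 ≥ 4) must hold; in canonical form it is lim ≥ 2*d - 9 ∨ (buf[lim + 3] + 2*buf[0] > 1 ∧ buf[lim + 2] ≥ 13).
Before skip: lim ≥ 2*d - 9 ∨ (buf[lim + 3] + 2*buf[0] > 1 ∧ buf[lim + 2] ≥ 13)
Before mem[4] := 2*lim + lim + 5: lim ≥ 2*d - 9 ∨ (buf[lim + 3] + 2*buf[0] > 1 ∧ buf[lim + 2] ≥ 13)
The weakest precondition is lim ≥ 2*d - 9 ∨ (buf[lim + 3] + 2*buf[0] > 1 ∧ buf[lim + 2] ≥ 13).
Check whether (2*d ≤ 8 ∨ (2*buf[0] + buf[2] > 1 ∧ buf[1] ≥ 13)) ∧ lim = -1 implies it.
Every state satisfying the precondition satisfies the weakest precondition: the implication holds.
Answer: valid


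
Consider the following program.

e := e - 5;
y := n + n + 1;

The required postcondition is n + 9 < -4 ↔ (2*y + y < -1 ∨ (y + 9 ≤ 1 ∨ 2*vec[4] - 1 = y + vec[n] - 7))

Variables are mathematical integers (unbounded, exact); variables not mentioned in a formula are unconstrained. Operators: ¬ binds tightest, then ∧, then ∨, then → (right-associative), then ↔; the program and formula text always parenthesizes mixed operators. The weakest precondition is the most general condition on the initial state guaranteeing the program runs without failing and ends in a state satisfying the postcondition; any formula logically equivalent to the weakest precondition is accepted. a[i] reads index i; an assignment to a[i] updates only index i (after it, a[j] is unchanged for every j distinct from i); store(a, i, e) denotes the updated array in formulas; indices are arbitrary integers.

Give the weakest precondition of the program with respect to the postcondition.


Working backward. After the program, the postcondition n + 9 < -4 ↔ (2*y + y < -1 ∨ (y + 9 ≤ 1 ∨ 2*vec[4] - 1 = y + vec[n] - 7)) must hold; in canonical form it is n < -13 ↔ (3*y < -1 ∨ y ≤ -8 ∨ 2*vec[4] = vec[n] + y - 6).
Before y := n + n + 1: n < -13 ↔ (6*n < -4 ∨ 2*n ≤ -9 ∨ 2*vec[4] = vec[n] + 2*n - 5)
Before e := e - 5: n < -13 ↔ (6*n < -4 ∨ 2*n ≤ -9 ∨ 2*vec[4] = vec[n] + 2*n - 5)
Answer: WP = n < -13 ↔ (6*n < -4 ∨ 2*n ≤ -9 ∨ 2*vec[4] = vec[n] + 2*n - 5)


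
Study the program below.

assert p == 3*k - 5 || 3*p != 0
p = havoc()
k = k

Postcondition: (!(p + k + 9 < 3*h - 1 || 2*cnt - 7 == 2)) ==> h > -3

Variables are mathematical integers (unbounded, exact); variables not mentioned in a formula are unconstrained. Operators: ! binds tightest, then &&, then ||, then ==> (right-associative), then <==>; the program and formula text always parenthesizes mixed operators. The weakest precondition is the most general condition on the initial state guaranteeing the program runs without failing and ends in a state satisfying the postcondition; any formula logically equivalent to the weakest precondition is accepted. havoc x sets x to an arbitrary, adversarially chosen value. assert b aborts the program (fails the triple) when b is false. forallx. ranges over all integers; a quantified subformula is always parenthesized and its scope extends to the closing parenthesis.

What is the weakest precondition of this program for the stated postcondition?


Working backward. After the program, the postcondition (!(p + k + 9 < 3*h - 1 || 2*cnt - 7 == 2)) ==> h > -3 must hold; in canonical form it is (!(k + p < 3*h - 10 || 2*cnt == 9)) ==> h > -3.
Before k := k: (!(k + p < 3*h - 10 || 2*cnt == 9)) ==> h > -3
Before havoc p: forall p_1. ((!(k + p_1 < 3*h - 10 || 2*cnt == 9)) ==> h > -3)
Before assert p == 3*k - 5 || 3*p != 0: (p == 3*k - 5 || 3*p != 0) && (forall p_1. ((!(k + p_1 < 3*h - 10 || 2*cnt == 9)) ==> h > -3))
Answer: WP = (p == 3*k - 5 || 3*p != 0) && (forall p_1. ((!(k + p_1 < 3*h - 10 || 2*cnt == 9)) ==> h > -3))


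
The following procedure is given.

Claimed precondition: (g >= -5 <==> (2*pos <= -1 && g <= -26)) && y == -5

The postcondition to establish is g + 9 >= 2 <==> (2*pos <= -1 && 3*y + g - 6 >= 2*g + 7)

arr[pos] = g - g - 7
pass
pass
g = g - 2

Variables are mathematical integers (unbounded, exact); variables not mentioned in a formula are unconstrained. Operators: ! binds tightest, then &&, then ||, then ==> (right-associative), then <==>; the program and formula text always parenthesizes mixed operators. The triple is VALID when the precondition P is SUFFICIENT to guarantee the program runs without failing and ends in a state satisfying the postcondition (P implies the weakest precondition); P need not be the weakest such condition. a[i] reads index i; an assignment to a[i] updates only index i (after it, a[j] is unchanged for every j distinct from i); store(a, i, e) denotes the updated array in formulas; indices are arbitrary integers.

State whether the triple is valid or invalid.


Working backward. After the program, the postcondition g + 9 >= 2 <==> (2*pos <= -1 && 3*y + g - 6 >= 2*g + 7) must hold; in canonical form it is g >= -7 <==> (2*pos <= -1 && 3*y >= g + 13).
Before g := g - 2: g >= -5 <==> (2*pos <= -1 && 3*y >= g + 11)
Before skip: g >= -5 <==> (2*pos <= -1 && 3*y >= g + 11)
Before skip: g >= -5 <==> (2*pos <= -1 && 3*y >= g + 11)
Before arr[pos] := g - g - 7: g >= -5 <==> (2*pos <= -1 && 3*y >= g + 11)
The weakest precondition is g >= -5 <==> (2*pos <= -1 && 3*y >= g + 11).
Check whether (g >= -5 <==> (2*pos <= -1 && g <= -26)) && y == -5 implies it.
Every state satisfying the precondition satisfies the weakest precondition: the implication holds.
Answer: valid


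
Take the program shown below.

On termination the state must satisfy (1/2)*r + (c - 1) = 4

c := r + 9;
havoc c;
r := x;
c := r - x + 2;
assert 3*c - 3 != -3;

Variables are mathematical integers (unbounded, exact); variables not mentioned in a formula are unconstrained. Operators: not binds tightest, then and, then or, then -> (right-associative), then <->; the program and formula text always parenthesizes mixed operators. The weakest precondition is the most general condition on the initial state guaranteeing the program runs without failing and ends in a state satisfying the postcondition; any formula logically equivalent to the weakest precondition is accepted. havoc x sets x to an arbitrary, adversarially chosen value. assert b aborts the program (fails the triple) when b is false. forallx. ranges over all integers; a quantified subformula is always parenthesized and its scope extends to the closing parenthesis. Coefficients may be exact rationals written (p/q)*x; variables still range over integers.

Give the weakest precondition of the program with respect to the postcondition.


Working backward. After the program, the postcondition (1/2)*r + (c - 1) = 4 must hold; in canonical form it is c + (1/2)*r = 5.
Before assert 3*c - 3 != -3: 3*c != 0 and c + (1/2)*r = 5
Before c := r - x + 2: 3*r != 3*x - 6 and (3/2)*r = x + 3
Before r := x: (1/2)*x = 3
Before havoc c: (1/2)*x = 3
Before c := r + 9: (1/2)*x = 3
Answer: WP = (1/2)*x = 3


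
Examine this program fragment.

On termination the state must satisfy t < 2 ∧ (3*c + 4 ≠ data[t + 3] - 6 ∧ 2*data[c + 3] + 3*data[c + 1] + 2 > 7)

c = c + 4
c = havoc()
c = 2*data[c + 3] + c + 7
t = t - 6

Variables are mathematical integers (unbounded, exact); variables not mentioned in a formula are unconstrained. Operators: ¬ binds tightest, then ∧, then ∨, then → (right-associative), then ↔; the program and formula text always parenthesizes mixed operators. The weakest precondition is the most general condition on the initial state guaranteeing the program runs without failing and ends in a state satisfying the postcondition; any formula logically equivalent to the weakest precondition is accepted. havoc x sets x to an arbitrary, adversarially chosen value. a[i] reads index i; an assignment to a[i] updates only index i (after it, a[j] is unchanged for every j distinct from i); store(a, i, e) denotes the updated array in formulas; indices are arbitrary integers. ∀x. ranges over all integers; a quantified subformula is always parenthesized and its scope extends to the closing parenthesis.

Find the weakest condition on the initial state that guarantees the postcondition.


Working backward. After the program, the postcondition t < 2 ∧ (3*c + 4 ≠ data[t + 3] - 6 ∧ 2*data[c + 3] + 3*data[c + 1] + 2 > 7) must hold; in canonical form it is t < 2 ∧ 3*c ≠ data[t + 3] - 10 ∧ 3*data[c + 1] + 2*data[c + 3] > 5.
Before t := t - 6: t < 8 ∧ 3*c ≠ data[t - 3] - 10 ∧ 3*data[c + 1] + 2*data[c + 3] > 5
Before c := 2*data[c + 3] + c + 7: t < 8 ∧ 6*data[c + 3] + 3*c ≠ data[t - 3] - 31 ∧ 2*data[2*data[c + 3] + c + 10] + 3*data[2*data[c + 3] + c + 8] > 5
Before havoc c: ∀c_1. (t < 8 ∧ 6*data[c_1 + 3] + 3*c_1 ≠ data[t - 3] - 31 ∧ 2*data[2*data[c_1 + 3] + c_1 + 10] + 3*data[2*data[c_1 + 3] + c_1 + 8] > 5)
Before c := c + 4: ∀c_1. (t < 8 ∧ 6*data[c_1 + 3] + 3*c_1 ≠ data[t - 3] - 31 ∧ 2*data[2*data[c_1 + 3] + c_1 + 10] + 3*data[2*data[c_1 + 3] + c_1 + 8] > 5)
Answer: WP = ∀c_1. (t < 8 ∧ 6*data[c_1 + 3] + 3*c_1 ≠ data[t - 3] - 31 ∧ 2*data[2*data[c_1 + 3] + c_1 + 10] + 3*data[2*data[c_1 + 3] + c_1 + 8] > 5)


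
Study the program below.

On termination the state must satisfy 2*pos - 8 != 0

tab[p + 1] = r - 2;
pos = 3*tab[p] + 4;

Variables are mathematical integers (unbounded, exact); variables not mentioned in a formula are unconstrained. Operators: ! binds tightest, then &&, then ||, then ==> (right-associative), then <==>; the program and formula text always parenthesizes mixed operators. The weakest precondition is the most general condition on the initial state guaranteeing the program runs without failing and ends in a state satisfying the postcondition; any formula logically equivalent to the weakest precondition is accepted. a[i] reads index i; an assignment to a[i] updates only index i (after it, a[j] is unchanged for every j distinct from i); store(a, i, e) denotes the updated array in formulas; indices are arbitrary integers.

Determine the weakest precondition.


Working backward. After the program, the postcondition 2*pos - 8 != 0 must hold; in canonical form it is 2*pos != 8.
Before pos := 3*tab[p] + 4: 6*tab[p] != 0
Before tab[p + 1] := r - 2: 6*store(tab, p + 1, r - 2)[p] != 0
Answer: WP = 6*store(tab, p + 1, r - 2)[p] != 0


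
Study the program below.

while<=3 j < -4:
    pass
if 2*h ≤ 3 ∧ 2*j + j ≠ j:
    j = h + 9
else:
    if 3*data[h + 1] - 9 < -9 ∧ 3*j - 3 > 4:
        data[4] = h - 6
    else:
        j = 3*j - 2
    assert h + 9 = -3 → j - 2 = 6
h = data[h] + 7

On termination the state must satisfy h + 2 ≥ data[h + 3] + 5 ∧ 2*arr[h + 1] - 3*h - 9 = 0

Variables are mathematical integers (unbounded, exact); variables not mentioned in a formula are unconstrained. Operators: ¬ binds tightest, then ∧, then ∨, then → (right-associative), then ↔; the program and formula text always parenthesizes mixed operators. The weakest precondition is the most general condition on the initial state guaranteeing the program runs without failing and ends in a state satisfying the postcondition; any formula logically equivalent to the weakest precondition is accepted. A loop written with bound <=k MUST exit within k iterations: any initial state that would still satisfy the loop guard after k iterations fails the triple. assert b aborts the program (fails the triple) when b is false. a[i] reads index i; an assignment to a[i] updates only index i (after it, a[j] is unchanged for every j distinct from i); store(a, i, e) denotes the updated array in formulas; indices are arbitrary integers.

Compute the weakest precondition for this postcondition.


Working backward. After the program, the postcondition h + 2 ≥ data[h + 3] + 5 ∧ 2*arr[h + 1] - 3*h - 9 = 0 must hold; in canonical form it is h ≥ data[h + 3] + 3 ∧ 2*arr[h + 1] = 3*h + 9.
Before h := data[h] + 7: data[h] ≥ data[data[h] + 10] - 4 ∧ 2*arr[data[h] + 8] = 3*data[h] + 30
Then branch requires data[h] ≥ data[data[h] + 10] - 4 ∧ 2*arr[data[h] + 8] = 3*data[h] + 30; else branch requires ((3*data[h + 1] < 0 ∧ 3*j > 7) → ((h = -12 → j = 8) ∧ store(data, 4, h - 6)[h] ≥ store(data, 4, h - 6)[store(data, 4, h - 6)[h] + 10] - 4 ∧ 2*arr[store(data, 4, h - 6)[h] + 8] = 3*store(data, 4, h - 6)[h] + 30)) ∧ ((¬(3*data[h + 1] < 0 ∧ 3*j > 7)) → ((h = -12 → 3*j = 10) ∧ data[h] ≥ data[data[h] + 10] - 4 ∧ 2*arr[data[h] + 8] = 3*data[h] + 30)).
Before the if: ((2*h ≤ 3 ∧ 2*j ≠ 0) → (data[h] ≥ data[data[h] + 10] - 4 ∧ 2*arr[data[h] + 8] = 3*data[h] + 30)) ∧ ((¬(2*h ≤ 3 ∧ 2*j ≠ 0)) → (((3*data[h + 1] < 0 ∧ 3*j > 7) → ((h = -12 → j = 8) ∧ store(data, 4, h - 6)[h] ≥ store(data, 4, h - 6)[store(data, 4, h - 6)[h] + 10] - 4 ∧ 2*arr[store(data, 4, h - 6)[h] + 8] = 3*store(data, 4, h - 6)[h] + 30)) ∧ ((¬(3*data[h + 1] < 0 ∧ 3*j > 7)) → ((h = -12 → 3*j = 10) ∧ data[h] ≥ data[data[h] + 10] - 4 ∧ 2*arr[data[h] + 8] = 3*data[h] + 30))))
Before the loop (bound <=3), unroll the exhaustion recursion (WP_0 = exit-now case; WP_j = one more guarded iteration, up to j = 3):
  WP_0: (¬(j < -4)) ∧ ((2*h ≤ 3 ∧ 2*j ≠ 0) → (data[h] ≥ data[data[h] + 10] - 4 ∧ 2*arr[data[h] + 8] = 3*data[h] + 30)) ∧ ((¬(2*h ≤ 3 ∧ 2*j ≠ 0)) → (((3*data[h + 1] < 0 ∧ 3*j > 7) → ((h = -12 → j = 8) ∧ store(data, 4, h - 6)[h] ≥ store(data, 4, h - 6)[store(data, 4, h - 6)[h] + 10] - 4 ∧ 2*arr[store(data, 4, h - 6)[h] + 8] = 3*store(data, 4, h - 6)[h] + 30)) ∧ ((¬(3*data[h + 1] < 0 ∧ 3*j > 7)) → ((h = -12 → 3*j = 10) ∧ data[h] ≥ data[data[h] + 10] - 4 ∧ 2*arr[data[h] + 8] = 3*data[h] + 30))))
  WP_1: (j < -4 → ((¬(j < -4)) ∧ ((2*h ≤ 3 ∧ 2*j ≠ 0) → (data[h] ≥ data[data[h] + 10] - 4 ∧ 2*arr[data[h] + 8] = 3*data[h] + 30)) ∧ ((¬(2*h ≤ 3 ∧ 2*j ≠ 0)) → (((3*data[h + 1] < 0 ∧ 3*j > 7) → ((h = -12 → j = 8) ∧ store(data, 4, h - 6)[h] ≥ store(data, 4, h - 6)[store(data, 4, h - 6)[h] + 10] - 4 ∧ 2*arr[store(data, 4, h - 6)[h] + 8] = 3*store(data, 4, h - 6)[h] + 30)) ∧ ((¬(3*data[h + 1] < 0 ∧ 3*j > 7)) → ((h = -12 → 3*j = 10) ∧ data[h] ≥ data[data[h] + 10] - 4 ∧ 2*arr[data[h] + 8] = 3*data[h] + 30)))))) ∧ ((¬(j < -4)) → (((2*h ≤ 3 ∧ 2*j ≠ 0) → (data[h] ≥ data[data[h] + 10] - 4 ∧ 2*arr[data[h] + 8] = 3*data[h] + 30)) ∧ ((¬(2*h ≤ 3 ∧ 2*j ≠ 0)) → (((3*data[h + 1] < 0 ∧ 3*j > 7) → ((h = -12 → j = 8) ∧ store(data, 4, h - 6)[h] ≥ store(data, 4, h - 6)[store(data, 4, h - 6)[h] + 10] - 4 ∧ 2*arr[store(data, 4, h - 6)[h] + 8] = 3*store(data, 4, h - 6)[h] + 30)) ∧ ((¬(3*data[h + 1] < 0 ∧ 3*j > 7)) → ((h = -12 → 3*j = 10) ∧ data[h] ≥ data[data[h] + 10] - 4 ∧ 2*arr[data[h] + 8] = 3*data[h] + 30))))))
  WP_2: (j < -4 → ((j < -4 → ((¬(j < -4)) ∧ ((2*h ≤ 3 ∧ 2*j ≠ 0) → (data[h] ≥ data[data[h] + 10] - 4 ∧ 2*arr[data[h] + 8] = 3*data[h] + 30)) ∧ ((¬(2*h ≤ 3 ∧ 2*j ≠ 0)) → (((3*data[h + 1] < 0 ∧ 3*j > 7) → ((h = -12 → j = 8) ∧ store(data, 4, h - 6)[h] ≥ store(data, 4, h - 6)[store(data, 4, h - 6)[h] + 10] - 4 ∧ 2*arr[store(data, 4, h - 6)[h] + 8] = 3*store(data, 4, h - 6)[h] + 30)) ∧ ((¬(3*data[h + 1] < 0 ∧ 3*j > 7)) → ((h = -12 → 3*j = 10) ∧ data[h] ≥ data[data[h] + 10] - 4 ∧ 2*arr[data[h] + 8] = 3*data[h] + 30)))))) ∧ ((¬(j < -4)) → (((2*h ≤ 3 ∧ 2*j ≠ 0) → (data[h] ≥ data[data[h] + 10] - 4 ∧ 2*arr[data[h] + 8] = 3*data[h] + 30)) ∧ ((¬(2*h ≤ 3 ∧ 2*j ≠ 0)) → (((3*data[h + 1] < 0 ∧ 3*j > 7) → ((h = -12 → j = 8) ∧ store(data, 4, h - 6)[h] ≥ store(data, 4, h - 6)[store(data, 4, h - 6)[h] + 10] - 4 ∧ 2*arr[store(data, 4, h - 6)[h] + 8] = 3*store(data, 4, h - 6)[h] + 30)) ∧ ((¬(3*data[h + 1] < 0 ∧ 3*j > 7)) → ((h = -12 → 3*j = 10) ∧ data[h] ≥ data[data[h] + 10] - 4 ∧ 2*arr[data[h] + 8] = 3*data[h] + 30)))))))) ∧ ((¬(j < -4)) → (((2*h ≤ 3 ∧ 2*j ≠ 0) → (data[h] ≥ data[data[h] + 10] - 4 ∧ 2*arr[data[h] + 8] = 3*data[h] + 30)) ∧ ((¬(2*h ≤ 3 ∧ 2*j ≠ 0)) → (((3*data[h + 1] < 0 ∧ 3*j > 7) → ((h = -12 → j = 8) ∧ store(data, 4, h - 6)[h] ≥ store(data, 4, h - 6)[store(data, 4, h - 6)[h] + 10] - 4 ∧ 2*arr[store(data, 4, h - 6)[h] + 8] = 3*store(data, 4, h - 6)[h] + 30)) ∧ ((¬(3*data[h + 1] < 0 ∧ 3*j > 7)) → ((h = -12 → 3*j = 10) ∧ data[h] ≥ data[data[h] + 10] - 4 ∧ 2*arr[data[h] + 8] = 3*data[h] + 30))))))
  WP_3: (j < -4 → ((j < -4 → ((j < -4 → ((¬(j < -4)) ∧ ((2*h ≤ 3 ∧ 2*j ≠ 0) → (data[h] ≥ data[data[h] + 10] - 4 ∧ 2*arr[data[h] + 8] = 3*data[h] + 30)) ∧ ((¬(2*h ≤ 3 ∧ 2*j ≠ 0)) → (((3*data[h + 1] < 0 ∧ 3*j > 7) → ((h = -12 → j = 8) ∧ store(data, 4, h - 6)[h] ≥ store(data, 4, h - 6)[store(data, 4, h - 6)[h] + 10] - 4 ∧ 2*arr[store(data, 4, h - 6)[h] + 8] = 3*store(data, 4, h - 6)[h] + 30)) ∧ ((¬(3*data[h + 1] < 0 ∧ 3*j > 7)) → ((h = -12 → 3*j = 10) ∧ data[h] ≥ data[data[h] + 10] - 4 ∧ 2*arr[data[h] + 8] = 3*data[h] + 30)))))) ∧ ((¬(j < -4)) → (((2*h ≤ 3 ∧ 2*j ≠ 0) → (data[h] ≥ data[data[h] + 10] - 4 ∧ 2*arr[data[h] + 8] = 3*data[h] + 30)) ∧ ((¬(2*h ≤ 3 ∧ 2*j ≠ 0)) → (((3*data[h + 1] < 0 ∧ 3*j > 7) → ((h = -12 → j = 8) ∧ store(data, 4, h - 6)[h] ≥ store(data, 4, h - 6)[store(data, 4, h - 6)[h] + 10] - 4 ∧ 2*arr[store(data, 4, h - 6)[h] + 8] = 3*store(data, 4, h - 6)[h] + 30)) ∧ ((¬(3*data[h + 1] < 0 ∧ 3*j > 7)) → ((h = -12 → 3*j = 10) ∧ data[h] ≥ data[data[h] + 10] - 4 ∧ 2*arr[data[h] + 8] = 3*data[h] + 30)))))))) ∧ ((¬(j < -4)) → (((2*h ≤ 3 ∧ 2*j ≠ 0) → (data[h] ≥ data[data[h] + 10] - 4 ∧ 2*arr[data[h] + 8] = 3*data[h] + 30)) ∧ ((¬(2*h ≤ 3 ∧ 2*j ≠ 0)) → (((3*data[h + 1] < 0 ∧ 3*j > 7) → ((h = -12 → j = 8) ∧ store(data, 4, h - 6)[h] ≥ store(data, 4, h - 6)[store(data, 4, h - 6)[h] + 10] - 4 ∧ 2*arr[store(data, 4, h - 6)[h] + 8] = 3*store(data, 4, h - 6)[h] + 30)) ∧ ((¬(3*data[h + 1] < 0 ∧ 3*j > 7)) → ((h = -12 → 3*j = 10) ∧ data[h] ≥ data[data[h] + 10] - 4 ∧ 2*arr[data[h] + 8] = 3*data[h] + 30)))))))) ∧ ((¬(j < -4)) → (((2*h ≤ 3 ∧ 2*j ≠ 0) → (data[h] ≥ data[data[h] + 10] - 4 ∧ 2*arr[data[h] + 8] = 3*data[h] + 30)) ∧ ((¬(2*h ≤ 3 ∧ 2*j ≠ 0)) → (((3*data[h + 1] < 0 ∧ 3*j > 7) → ((h = -12 → j = 8) ∧ store(data, 4, h - 6)[h] ≥ store(data, 4, h - 6)[store(data, 4, h - 6)[h] + 10] - 4 ∧ 2*arr[store(data, 4, h - 6)[h] + 8] = 3*store(data, 4, h - 6)[h] + 30)) ∧ ((¬(3*data[h + 1] < 0 ∧ 3*j > 7)) → ((h = -12 → 3*j = 10) ∧ data[h] ≥ data[data[h] + 10] - 4 ∧ 2*arr[data[h] + 8] = 3*data[h] + 30))))))
So before the loop: (j < -4 → ((j < -4 → ((j < -4 → ((¬(j < -4)) ∧ ((2*h ≤ 3 ∧ 2*j ≠ 0) → (data[h] ≥ data[data[h] + 10] - 4 ∧ 2*arr[data[h] + 8] = 3*data[h] + 30)) ∧ ((¬(2*h ≤ 3 ∧ 2*j ≠ 0)) → (((3*data[h + 1] < 0 ∧ 3*j > 7) → ((h = -12 → j = 8) ∧ store(data, 4, h - 6)[h] ≥ store(data, 4, h - 6)[store(data, 4, h - 6)[h] + 10] - 4 ∧ 2*arr[store(data, 4, h - 6)[h] + 8] = 3*store(data, 4, h - 6)[h] + 30)) ∧ ((¬(3*data[h + 1] < 0 ∧ 3*j > 7)) → ((h = -12 → 3*j = 10) ∧ data[h] ≥ data[data[h] + 10] - 4 ∧ 2*arr[data[h] + 8] = 3*data[h] + 30)))))) ∧ ((¬(j < -4)) → (((2*h ≤ 3 ∧ 2*j ≠ 0) → (data[h] ≥ data[data[h] + 10] - 4 ∧ 2*arr[data[h] + 8] = 3*data[h] + 30)) ∧ ((¬(2*h ≤ 3 ∧ 2*j ≠ 0)) → (((3*data[h + 1] < 0 ∧ 3*j > 7) → ((h = -12 → j = 8) ∧ store(data, 4, h - 6)[h] ≥ store(data, 4, h - 6)[store(data, 4, h - 6)[h] + 10] - 4 ∧ 2*arr[store(data, 4, h - 6)[h] + 8] = 3*store(data, 4, h - 6)[h] + 30)) ∧ ((¬(3*data[h + 1] < 0 ∧ 3*j > 7)) → ((h = -12 → 3*j = 10) ∧ data[h] ≥ data[data[h] + 10] - 4 ∧ 2*arr[data[h] + 8] = 3*data[h] + 30)))))))) ∧ ((¬(j < -4)) → (((2*h ≤ 3 ∧ 2*j ≠ 0) → (data[h] ≥ data[data[h] + 10] - 4 ∧ 2*arr[data[h] + 8] = 3*data[h] + 30)) ∧ ((¬(2*h ≤ 3 ∧ 2*j ≠ 0)) → (((3*data[h + 1] < 0 ∧ 3*j > 7) → ((h = -12 → j = 8) ∧ store(data, 4, h - 6)[h] ≥ store(data, 4, h - 6)[store(data, 4, h - 6)[h] + 10] - 4 ∧ 2*arr[store(data, 4, h - 6)[h] + 8] = 3*store(data, 4, h - 6)[h] + 30)) ∧ ((¬(3*data[h + 1] < 0 ∧ 3*j > 7)) → ((h = -12 → 3*j = 10) ∧ data[h] ≥ data[data[h] + 10] - 4 ∧ 2*arr[data[h] + 8] = 3*data[h] + 30)))))))) ∧ ((¬(j < -4)) → (((2*h ≤ 3 ∧ 2*j ≠ 0) → (data[h] ≥ data[data[h] + 10] - 4 ∧ 2*arr[data[h] + 8] = 3*data[h] + 30)) ∧ ((¬(2*h ≤ 3 ∧ 2*j ≠ 0)) → (((3*data[h + 1] < 0 ∧ 3*j > 7) → ((h = -12 → j = 8) ∧ store(data, 4, h - 6)[h] ≥ store(data, 4, h - 6)[store(data, 4, h - 6)[h] + 10] - 4 ∧ 2*arr[store(data, 4, h - 6)[h] + 8] = 3*store(data, 4, h - 6)[h] + 30)) ∧ ((¬(3*data[h + 1] < 0 ∧ 3*j > 7)) → ((h = -12 → 3*j = 10) ∧ data[h] ≥ data[data[h] + 10] - 4 ∧ 2*arr[data[h] + 8] = 3*data[h] + 30))))))
Answer: WP = (j < -4 → ((j < -4 → ((j < -4 → ((¬(j < -4)) ∧ ((2*h ≤ 3 ∧ 2*j ≠ 0) → (data[h] ≥ data[data[h] + 10] - 4 ∧ 2*arr[data[h] + 8] = 3*data[h] + 30)) ∧ ((¬(2*h ≤ 3 ∧ 2*j ≠ 0)) → (((3*data[h + 1] < 0 ∧ 3*j > 7) → ((h = -12 → j = 8) ∧ store(data, 4, h - 6)[h] ≥ store(data, 4, h - 6)[store(data, 4, h - 6)[h] + 10] - 4 ∧ 2*arr[store(data, 4, h - 6)[h] + 8] = 3*store(data, 4, h - 6)[h] + 30)) ∧ ((¬(3*data[h + 1] < 0 ∧ 3*j > 7)) → ((h = -12 → 3*j = 10) ∧ data[h] ≥ data[data[h] + 10] - 4 ∧ 2*arr[data[h] + 8] = 3*data[h] + 30)))))) ∧ ((¬(j < -4)) → (((2*h ≤ 3 ∧ 2*j ≠ 0) → (data[h] ≥ data[data[h] + 10] - 4 ∧ 2*arr[data[h] + 8] = 3*data[h] + 30)) ∧ ((¬(2*h ≤ 3 ∧ 2*j ≠ 0)) → (((3*data[h + 1] < 0 ∧ 3*j > 7) → ((h = -12 → j = 8) ∧ store(data, 4, h - 6)[h] ≥ store(data, 4, h - 6)[store(data, 4, h - 6)[h] + 10] - 4 ∧ 2*arr[store(data, 4, h - 6)[h] + 8] = 3*store(data, 4, h - 6)[h] + 30)) ∧ ((¬(3*data[h + 1] < 0 ∧ 3*j > 7)) → ((h = -12 → 3*j = 10) ∧ data[h] ≥ data[data[h] + 10] - 4 ∧ 2*arr[data[h] + 8] = 3*data[h] + 30)))))))) ∧ ((¬(j < -4)) → (((2*h ≤ 3 ∧ 2*j ≠ 0) → (data[h] ≥ data[data[h] + 10] - 4 ∧ 2*arr[data[h] + 8] = 3*data[h] + 30)) ∧ ((¬(2*h ≤ 3 ∧ 2*j ≠ 0)) → (((3*data[h + 1] < 0 ∧ 3*j > 7) → ((h = -12 → j = 8) ∧ store(data, 4, h - 6)[h] ≥ store(data, 4, h - 6)[store(data, 4, h - 6)[h] + 10] - 4 ∧ 2*arr[store(data, 4, h - 6)[h] + 8] = 3*store(data, 4, h - 6)[h] + 30)) ∧ ((¬(3*data[h + 1] < 0 ∧ 3*j > 7)) → ((h = -12 → 3*j = 10) ∧ data[h] ≥ data[data[h] + 10] - 4 ∧ 2*arr[data[h] + 8] = 3*data[h] + 30)))))))) ∧ ((¬(j < -4)) → (((2*h ≤ 3 ∧ 2*j ≠ 0) → (data[h] ≥ data[data[h] + 10] - 4 ∧ 2*arr[data[h] + 8] = 3*data[h] + 30)) ∧ ((¬(2*h ≤ 3 ∧ 2*j ≠ 0)) → (((3*data[h + 1] < 0 ∧ 3*j > 7) → ((h = -12 → j = 8) ∧ store(data, 4, h - 6)[h] ≥ store(data, 4, h - 6)[store(data, 4, h - 6)[h] + 10] - 4 ∧ 2*arr[store(data, 4, h - 6)[h] + 8] = 3*store(data, 4, h - 6)[h] + 30)) ∧ ((¬(3*data[h + 1] < 0 ∧ 3*j > 7)) → ((h = -12 → 3*j = 10) ∧ data[h] ≥ data[data[h] + 10] - 4 ∧ 2*arr[data[h] + 8] = 3*data[h] + 30))))))


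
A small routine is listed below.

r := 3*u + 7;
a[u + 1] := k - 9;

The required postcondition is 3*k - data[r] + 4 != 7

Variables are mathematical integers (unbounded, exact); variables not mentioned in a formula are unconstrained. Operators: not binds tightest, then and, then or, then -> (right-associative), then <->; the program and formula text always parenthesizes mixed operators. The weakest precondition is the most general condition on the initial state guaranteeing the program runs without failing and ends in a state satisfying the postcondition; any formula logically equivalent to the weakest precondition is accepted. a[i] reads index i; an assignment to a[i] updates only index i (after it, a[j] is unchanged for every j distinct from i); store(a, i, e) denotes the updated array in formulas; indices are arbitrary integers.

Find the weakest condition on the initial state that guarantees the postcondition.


Working backward. After the program, the postcondition 3*k - data[r] + 4 != 7 must hold; in canonical form it is 3*k != data[r] + 3.
Before a[u + 1] := k - 9: 3*k != data[r] + 3
Before r := 3*u + 7: 3*k != data[3*u + 7] + 3
Answer: WP = 3*k != data[3*u + 7] + 3


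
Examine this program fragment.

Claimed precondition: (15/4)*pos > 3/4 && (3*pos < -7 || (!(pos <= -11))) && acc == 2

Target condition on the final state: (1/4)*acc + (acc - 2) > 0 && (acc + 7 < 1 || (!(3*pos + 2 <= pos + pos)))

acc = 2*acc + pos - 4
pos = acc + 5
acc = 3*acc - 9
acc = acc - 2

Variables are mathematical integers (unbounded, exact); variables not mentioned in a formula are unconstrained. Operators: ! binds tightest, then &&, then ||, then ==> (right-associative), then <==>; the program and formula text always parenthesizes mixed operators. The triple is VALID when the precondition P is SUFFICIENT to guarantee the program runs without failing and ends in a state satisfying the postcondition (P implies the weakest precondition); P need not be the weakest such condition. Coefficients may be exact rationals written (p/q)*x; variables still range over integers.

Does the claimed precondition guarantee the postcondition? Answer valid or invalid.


Working backward. After the program, the postcondition (1/4)*acc + (acc - 2) > 0 && (acc + 7 < 1 || (!(3*pos + 2 <= pos + pos))) must hold; in canonical form it is (5/4)*acc > 2 && (acc < -6 || (!(pos <= -2))).
Before acc := acc - 2: (5/4)*acc > 9/2 && (acc < -4 || (!(pos <= -2)))
Before acc := 3*acc - 9: (15/4)*acc > 63/4 && (3*acc < 5 || (!(pos <= -2)))
Before pos := acc + 5: (15/4)*acc > 63/4 && (3*acc < 5 || (!(acc <= -7)))
Before acc := 2*acc + pos - 4: (15/2)*acc + (15/4)*pos > 123/4 && (6*acc + 3*pos < 17 || (!(2*acc + pos <= -3)))
The weakest precondition is (15/2)*acc + (15/4)*pos > 123/4 && (6*acc + 3*pos < 17 || (!(2*acc + pos <= -3))).
Check whether (15/4)*pos > 3/4 && (3*pos < -7 || (!(pos <= -11))) && acc == 2 implies it.
Countermodel: at the initial state acc = 2, pos = 1, the precondition holds but the weakest precondition fails.
Answer: invalid


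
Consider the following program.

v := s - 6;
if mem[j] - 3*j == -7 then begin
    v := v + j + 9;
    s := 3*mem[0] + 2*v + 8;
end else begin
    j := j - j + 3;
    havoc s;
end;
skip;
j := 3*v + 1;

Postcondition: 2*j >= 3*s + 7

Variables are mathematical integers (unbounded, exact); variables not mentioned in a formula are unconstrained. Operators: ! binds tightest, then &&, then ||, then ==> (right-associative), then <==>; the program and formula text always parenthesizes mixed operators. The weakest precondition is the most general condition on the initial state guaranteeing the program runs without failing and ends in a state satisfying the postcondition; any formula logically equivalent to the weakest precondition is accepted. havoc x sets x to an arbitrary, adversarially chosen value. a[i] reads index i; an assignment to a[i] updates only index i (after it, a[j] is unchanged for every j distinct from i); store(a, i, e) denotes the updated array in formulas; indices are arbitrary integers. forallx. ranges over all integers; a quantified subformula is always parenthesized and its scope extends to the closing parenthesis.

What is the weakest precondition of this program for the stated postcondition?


Working backward. After the program, 2*j >= 3*s + 7 must hold.
Before j := 3*v + 1: 6*v >= 3*s + 5
Before skip: 6*v >= 3*s + 5
Then branch requires 9*mem[0] <= -29; else branch requires forall s_1. 6*v >= 3*s_1 + 5.
Before the if: (mem[j] == 3*j - 7 ==> 9*mem[0] <= -29) && ((!(mem[j] == 3*j - 7)) ==> (forall s_1. 6*v >= 3*s_1 + 5))
Before v := s - 6: (mem[j] == 3*j - 7 ==> 9*mem[0] <= -29) && ((!(mem[j] == 3*j - 7)) ==> (forall s_1. 6*s >= 3*s_1 + 41))
Answer: WP = (mem[j] == 3*j - 7 ==> 9*mem[0] <= -29) && ((!(mem[j] == 3*j - 7)) ==> (forall s_1. 6*s >= 3*s_1 + 41))


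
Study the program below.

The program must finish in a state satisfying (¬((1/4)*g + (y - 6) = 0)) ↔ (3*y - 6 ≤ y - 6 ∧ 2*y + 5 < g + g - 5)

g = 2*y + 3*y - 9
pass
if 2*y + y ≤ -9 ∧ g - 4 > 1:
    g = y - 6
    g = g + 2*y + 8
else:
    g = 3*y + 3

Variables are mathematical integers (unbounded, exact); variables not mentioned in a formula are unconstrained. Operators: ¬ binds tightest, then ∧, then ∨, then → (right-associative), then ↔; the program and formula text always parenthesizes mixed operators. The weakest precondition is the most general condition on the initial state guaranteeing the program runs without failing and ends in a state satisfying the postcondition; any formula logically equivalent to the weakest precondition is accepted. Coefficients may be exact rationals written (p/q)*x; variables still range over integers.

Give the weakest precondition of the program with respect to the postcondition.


Working backward. After the program, the postcondition (¬((1/4)*g + (y - 6) = 0)) ↔ (3*y - 6 ≤ y - 6 ∧ 2*y + 5 < g + g - 5) must hold; in canonical form it is (¬((1/4)*g + y = 6)) ↔ (2*y ≤ 0 ∧ 2*y < 2*g - 10).
Then branch requires (¬((7/4)*y = 11/2)) ↔ (2*y ≤ 0 ∧ 4*y > 6); else branch requires (¬((7/4)*y = 21/4)) ↔ (2*y ≤ 0 ∧ 4*y > 4).
Before the if: ((3*y ≤ -9 ∧ g > 5) → ((¬((7/4)*y = 11/2)) ↔ (2*y ≤ 0 ∧ 4*y > 6))) ∧ ((¬(3*y ≤ -9 ∧ g > 5)) → ((¬((7/4)*y = 21/4)) ↔ (2*y ≤ 0 ∧ 4*y > 4)))
Before skip: ((3*y ≤ -9 ∧ g > 5) → ((¬((7/4)*y = 11/2)) ↔ (2*y ≤ 0 ∧ 4*y > 6))) ∧ ((¬(3*y ≤ -9 ∧ g > 5)) → ((¬((7/4)*y = 21/4)) ↔ (2*y ≤ 0 ∧ 4*y > 4)))
Before g := 2*y + 3*y - 9: ((3*y ≤ -9 ∧ 5*y > 14) → ((¬((7/4)*y = 11/2)) ↔ (2*y ≤ 0 ∧ 4*y > 6))) ∧ ((¬(3*y ≤ -9 ∧ 5*y > 14)) → ((¬((7/4)*y = 21/4)) ↔ (2*y ≤ 0 ∧ 4*y > 4)))
Answer: WP = ((3*y ≤ -9 ∧ 5*y > 14) → ((¬((7/4)*y = 11/2)) ↔ (2*y ≤ 0 ∧ 4*y > 6))) ∧ ((¬(3*y ≤ -9 ∧ 5*y > 14)) → ((¬((7/4)*y = 21/4)) ↔ (2*y ≤ 0 ∧ 4*y > 4)))
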